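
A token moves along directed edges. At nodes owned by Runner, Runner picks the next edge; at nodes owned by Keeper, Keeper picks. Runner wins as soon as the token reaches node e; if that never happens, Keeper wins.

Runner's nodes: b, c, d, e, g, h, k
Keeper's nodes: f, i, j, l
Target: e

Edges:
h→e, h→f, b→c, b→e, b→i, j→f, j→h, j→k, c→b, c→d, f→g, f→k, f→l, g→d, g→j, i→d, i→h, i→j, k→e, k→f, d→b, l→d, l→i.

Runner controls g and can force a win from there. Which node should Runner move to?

d

A0 = {e}
A1: add {b, h, k} — b (Runner) has b→e; h (Runner) has h→e; k (Runner) has k→e.
A2: add {c, d} — c (Runner) has c→b; d (Runner) has d→b.
A3: add {g} — g (Runner) has g→d.
A4 = A3; e.g. f (Keeper) can still go to l. Fixed point.
From g, successor d is in the attractor (rank 2); the other successor j is not.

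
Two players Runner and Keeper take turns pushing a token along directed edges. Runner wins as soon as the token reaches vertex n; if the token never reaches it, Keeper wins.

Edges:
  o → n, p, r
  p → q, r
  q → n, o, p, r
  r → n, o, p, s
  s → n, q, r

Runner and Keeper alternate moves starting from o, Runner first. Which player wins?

Runner

Track states (vertex, player-to-move).
A0 = {(n,Runner), (n,Keeper)}
A1: add {(o,Runner), (q,Runner), (r,Runner), (s,Runner)}.
(o,Runner) ∈ A1 ⇒ Runner forces the target.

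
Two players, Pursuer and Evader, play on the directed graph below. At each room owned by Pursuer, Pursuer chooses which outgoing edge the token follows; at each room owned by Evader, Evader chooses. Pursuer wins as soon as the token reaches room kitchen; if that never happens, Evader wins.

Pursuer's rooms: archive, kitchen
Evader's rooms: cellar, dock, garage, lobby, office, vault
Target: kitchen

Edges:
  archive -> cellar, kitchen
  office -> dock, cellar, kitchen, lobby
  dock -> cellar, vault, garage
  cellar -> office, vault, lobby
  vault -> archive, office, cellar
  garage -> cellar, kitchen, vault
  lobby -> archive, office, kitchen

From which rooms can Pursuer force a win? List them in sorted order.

A0 = {kitchen}
A1: add {archive} — archive (Pursuer) has archive→kitchen.
A2 = A1; e.g. office (Evader) can still go to dock. Fixed point.
Pursuer's winning region = {archive, kitchen}.

archive, kitchen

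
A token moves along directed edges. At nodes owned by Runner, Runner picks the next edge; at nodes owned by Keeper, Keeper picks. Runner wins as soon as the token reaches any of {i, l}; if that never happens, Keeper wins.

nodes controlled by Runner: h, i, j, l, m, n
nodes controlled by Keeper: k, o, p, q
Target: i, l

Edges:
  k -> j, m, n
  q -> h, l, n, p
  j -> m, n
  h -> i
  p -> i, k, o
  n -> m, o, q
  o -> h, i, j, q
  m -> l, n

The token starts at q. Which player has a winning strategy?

Keeper

A0 = {i, l}
A1: add {h, m} — h (Runner) has h→i; m (Runner) has m→l.
A2: add {j, n} — j (Runner) has j→m; n (Runner) has n→m.
A3: add {k} — k (Keeper): all of {j, m, n} already in.
A4 = A3; e.g. o (Keeper) can still go to q. Fixed point.
q never enters the attractor, so Keeper can avoid the target forever.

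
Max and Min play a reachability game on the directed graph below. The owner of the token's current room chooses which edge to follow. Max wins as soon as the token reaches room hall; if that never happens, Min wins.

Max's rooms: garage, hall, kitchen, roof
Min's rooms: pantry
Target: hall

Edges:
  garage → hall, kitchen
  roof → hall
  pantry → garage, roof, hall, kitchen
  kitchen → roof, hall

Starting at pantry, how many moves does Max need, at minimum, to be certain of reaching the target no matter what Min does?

2

A0 = {hall}
A1: add {garage, kitchen, roof} — garage (Max) has garage→hall; roof (Max) has roof→hall; kitchen (Max) has kitchen→hall.
A2: add {pantry} — pantry (Min): all of {garage, roof, hall, kitchen} already in.
A2 = all vertices. Fixed point.
pantry enters the attractor at level 2, so Max can force the target in 2 moves from there.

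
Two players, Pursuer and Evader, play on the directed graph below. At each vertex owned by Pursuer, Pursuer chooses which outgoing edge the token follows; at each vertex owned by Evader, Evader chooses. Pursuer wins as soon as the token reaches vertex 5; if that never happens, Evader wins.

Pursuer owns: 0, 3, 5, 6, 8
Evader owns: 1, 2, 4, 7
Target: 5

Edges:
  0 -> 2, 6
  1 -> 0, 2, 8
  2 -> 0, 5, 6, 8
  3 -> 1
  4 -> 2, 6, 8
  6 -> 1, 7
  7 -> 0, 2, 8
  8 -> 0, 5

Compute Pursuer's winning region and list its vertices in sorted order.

A0 = {5}
A1: add {8} — 8 (Pursuer) has 8→5.
A2 = A1; e.g. 0 (Pursuer) has no edge into A1. Fixed point.
Pursuer's winning region = {5, 8}.

5, 8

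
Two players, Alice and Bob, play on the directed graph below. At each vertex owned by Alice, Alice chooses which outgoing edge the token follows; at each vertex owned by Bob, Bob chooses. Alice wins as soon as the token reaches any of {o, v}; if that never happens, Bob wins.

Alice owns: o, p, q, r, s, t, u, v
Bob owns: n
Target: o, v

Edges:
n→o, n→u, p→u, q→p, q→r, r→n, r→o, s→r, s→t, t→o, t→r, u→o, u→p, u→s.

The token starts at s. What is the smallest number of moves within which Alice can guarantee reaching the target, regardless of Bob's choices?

A0 = {o, v}
A1: add {r, t, u} — r (Alice) has r→o; t (Alice) has t→o; u (Alice) has u→o.
A2: add {n, p, q, s} — n (Bob): all of {o, u} already in; p (Alice) has p→u; q (Alice) has q→r; s (Alice) has s→r.
A2 = all vertices. Fixed point.
s enters the attractor at level 2, so Alice can force the target in 2 moves from there.

2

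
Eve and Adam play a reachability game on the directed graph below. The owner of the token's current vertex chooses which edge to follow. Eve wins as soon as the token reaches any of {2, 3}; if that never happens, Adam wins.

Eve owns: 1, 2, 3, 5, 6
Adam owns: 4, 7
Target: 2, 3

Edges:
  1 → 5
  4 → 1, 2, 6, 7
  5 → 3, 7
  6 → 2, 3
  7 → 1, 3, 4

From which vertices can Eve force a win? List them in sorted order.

A0 = {2, 3}
A1: add {5, 6} — 5 (Eve) has 5→3; 6 (Eve) has 6→2.
A2: add {1} — 1 (Eve) has 1→5.
A3 = A2; e.g. 4 (Adam) can still go to 7. Fixed point.
Eve's winning region = {1, 2, 3, 5, 6}.

1, 2, 3, 5, 6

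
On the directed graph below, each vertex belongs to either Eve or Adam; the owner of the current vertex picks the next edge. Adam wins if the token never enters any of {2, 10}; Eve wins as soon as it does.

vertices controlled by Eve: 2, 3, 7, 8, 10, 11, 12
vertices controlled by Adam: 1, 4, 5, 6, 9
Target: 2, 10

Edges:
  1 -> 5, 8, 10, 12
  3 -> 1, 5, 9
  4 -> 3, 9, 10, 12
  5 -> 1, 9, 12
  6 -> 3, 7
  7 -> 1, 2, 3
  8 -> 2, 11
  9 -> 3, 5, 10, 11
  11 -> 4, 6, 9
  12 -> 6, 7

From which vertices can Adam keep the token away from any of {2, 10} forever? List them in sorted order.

1, 3, 4, 5, 6, 9, 11

A0 = {2, 10}
A1: add {7, 8} — 7 (Eve) has 7→2; 8 (Eve) has 8→2.
A2: add {12} — 12 (Eve) has 12→7.
A3 = A2; e.g. 1 (Adam) can still go to 5. Fixed point.
Eve's attractor = {2, 7, 8, 10, 12}; Adam avoids the target exactly from the complement.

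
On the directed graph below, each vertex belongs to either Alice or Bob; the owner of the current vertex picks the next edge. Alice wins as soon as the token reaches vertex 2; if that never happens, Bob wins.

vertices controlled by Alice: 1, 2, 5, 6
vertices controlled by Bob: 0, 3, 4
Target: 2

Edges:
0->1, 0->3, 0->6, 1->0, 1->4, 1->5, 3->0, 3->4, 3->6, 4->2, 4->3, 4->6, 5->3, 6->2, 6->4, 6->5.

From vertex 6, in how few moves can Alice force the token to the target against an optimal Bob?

1

A0 = {2}
A1: add {6} — 6 (Alice) has 6→2.
A2 = A1; e.g. 0 (Bob) can still go to 1. Fixed point.
6 enters the attractor at level 1, so Alice can force the target in 1 move from there.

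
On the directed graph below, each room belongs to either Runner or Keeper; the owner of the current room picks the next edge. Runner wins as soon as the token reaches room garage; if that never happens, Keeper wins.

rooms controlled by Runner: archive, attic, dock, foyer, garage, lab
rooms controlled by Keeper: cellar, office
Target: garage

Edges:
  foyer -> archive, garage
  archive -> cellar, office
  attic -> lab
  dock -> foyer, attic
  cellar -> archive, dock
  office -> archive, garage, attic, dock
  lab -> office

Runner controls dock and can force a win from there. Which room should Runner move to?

A0 = {garage}
A1: add {foyer} — foyer (Runner) has foyer→garage.
A2: add {dock} — dock (Runner) has dock→foyer.
A3 = A2; e.g. archive (Runner) has no edge into A2. Fixed point.
From dock, successor foyer is in the attractor (rank 1); the other successor attic is not.

foyer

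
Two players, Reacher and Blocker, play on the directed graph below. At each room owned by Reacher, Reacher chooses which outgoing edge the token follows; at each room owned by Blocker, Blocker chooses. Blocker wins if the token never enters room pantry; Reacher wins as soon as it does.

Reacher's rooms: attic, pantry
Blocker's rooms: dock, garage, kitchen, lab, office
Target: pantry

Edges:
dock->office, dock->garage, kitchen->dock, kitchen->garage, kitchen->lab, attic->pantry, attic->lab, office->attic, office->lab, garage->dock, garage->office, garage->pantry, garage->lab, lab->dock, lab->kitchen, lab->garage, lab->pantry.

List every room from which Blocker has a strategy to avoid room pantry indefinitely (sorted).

dock, garage, kitchen, lab, office

A0 = {pantry}
A1: add {attic} — attic (Reacher) has attic→pantry.
A2 = A1; e.g. dock (Blocker) can still go to office. Fixed point.
Reacher's attractor = {attic, pantry}; Blocker avoids the target exactly from the complement.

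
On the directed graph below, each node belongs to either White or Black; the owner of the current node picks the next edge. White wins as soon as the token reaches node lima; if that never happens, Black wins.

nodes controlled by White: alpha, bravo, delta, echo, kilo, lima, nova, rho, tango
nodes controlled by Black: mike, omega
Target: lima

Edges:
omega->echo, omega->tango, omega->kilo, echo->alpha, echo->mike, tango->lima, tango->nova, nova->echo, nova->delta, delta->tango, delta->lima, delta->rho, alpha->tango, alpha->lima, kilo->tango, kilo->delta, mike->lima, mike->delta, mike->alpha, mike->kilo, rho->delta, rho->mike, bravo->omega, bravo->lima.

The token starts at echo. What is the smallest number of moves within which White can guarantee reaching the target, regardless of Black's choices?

A0 = {lima}
A1: add {alpha, bravo, delta, tango} — tango (White) has tango→lima; delta (White) has delta→lima; alpha (White) has alpha→lima; bravo (White) has bravo→lima.
A2: add {echo, kilo, nova, rho} — echo (White) has echo→alpha; nova (White) has nova→delta; kilo (White) has kilo→tango; rho (White) has rho→delta.
echo enters the attractor at level 2, so White can force the target in 2 moves from there.

2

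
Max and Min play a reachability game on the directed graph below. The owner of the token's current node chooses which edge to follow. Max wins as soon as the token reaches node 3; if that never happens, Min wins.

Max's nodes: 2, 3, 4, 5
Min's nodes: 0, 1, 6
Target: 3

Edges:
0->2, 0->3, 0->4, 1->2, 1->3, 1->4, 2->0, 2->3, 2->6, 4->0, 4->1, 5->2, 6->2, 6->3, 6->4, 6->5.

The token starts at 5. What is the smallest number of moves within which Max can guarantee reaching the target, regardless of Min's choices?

2

A0 = {3}
A1: add {2} — 2 (Max) has 2→3.
A2: add {5} — 5 (Max) has 5→2.
A3 = A2; e.g. 0 (Min) can still go to 4. Fixed point.
5 enters the attractor at level 2, so Max can force the target in 2 moves from there.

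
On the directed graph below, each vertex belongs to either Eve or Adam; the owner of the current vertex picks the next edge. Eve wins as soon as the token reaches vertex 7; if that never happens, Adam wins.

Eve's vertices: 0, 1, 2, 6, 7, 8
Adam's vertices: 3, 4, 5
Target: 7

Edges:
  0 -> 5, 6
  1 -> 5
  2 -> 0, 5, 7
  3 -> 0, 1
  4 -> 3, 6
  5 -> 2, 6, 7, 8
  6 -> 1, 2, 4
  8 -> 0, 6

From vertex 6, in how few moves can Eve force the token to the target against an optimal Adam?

A0 = {7}
A1: add {2} — 2 (Eve) has 2→7.
A2: add {6} — 6 (Eve) has 6→2.
6 enters the attractor at level 2, so Eve can force the target in 2 moves from there.

2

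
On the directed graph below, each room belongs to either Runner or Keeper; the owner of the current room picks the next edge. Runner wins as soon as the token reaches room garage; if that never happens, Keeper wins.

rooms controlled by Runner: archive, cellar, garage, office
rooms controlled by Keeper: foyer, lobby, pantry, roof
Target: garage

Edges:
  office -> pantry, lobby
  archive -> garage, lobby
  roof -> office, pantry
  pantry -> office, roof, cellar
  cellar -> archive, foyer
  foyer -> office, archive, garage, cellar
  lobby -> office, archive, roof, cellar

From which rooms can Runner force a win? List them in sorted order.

archive, cellar, garage

A0 = {garage}
A1: add {archive} — archive (Runner) has archive→garage.
A2: add {cellar} — cellar (Runner) has cellar→archive.
A3 = A2; e.g. office (Runner) has no edge into A2. Fixed point.
Runner's winning region = {archive, cellar, garage}.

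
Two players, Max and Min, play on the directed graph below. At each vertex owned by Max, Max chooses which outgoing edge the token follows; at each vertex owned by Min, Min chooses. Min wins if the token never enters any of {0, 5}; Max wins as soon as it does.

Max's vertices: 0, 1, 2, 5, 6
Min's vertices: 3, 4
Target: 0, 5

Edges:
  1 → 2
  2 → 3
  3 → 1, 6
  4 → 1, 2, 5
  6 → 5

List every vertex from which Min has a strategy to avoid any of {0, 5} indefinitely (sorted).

1, 2, 3, 4

A0 = {0, 5}
A1: add {6} — 6 (Max) has 6→5.
A2 = A1; e.g. 1 (Max) has no edge into A1. Fixed point.
Max's attractor = {0, 5, 6}; Min avoids the target exactly from the complement.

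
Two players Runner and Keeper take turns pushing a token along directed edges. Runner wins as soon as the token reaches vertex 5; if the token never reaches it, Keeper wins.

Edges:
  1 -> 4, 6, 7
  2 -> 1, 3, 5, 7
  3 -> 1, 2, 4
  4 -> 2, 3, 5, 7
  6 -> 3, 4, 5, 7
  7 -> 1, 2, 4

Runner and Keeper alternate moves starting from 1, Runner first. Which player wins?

Keeper

Track states (vertex, player-to-move).
A0 = {(5,Runner), (5,Keeper)}
A1: add {(2,Runner), (4,Runner), (6,Runner)}.
A2 = A1; e.g. (1,Runner) stays out. (1,Runner) never enters ⇒ Keeper avoids the target.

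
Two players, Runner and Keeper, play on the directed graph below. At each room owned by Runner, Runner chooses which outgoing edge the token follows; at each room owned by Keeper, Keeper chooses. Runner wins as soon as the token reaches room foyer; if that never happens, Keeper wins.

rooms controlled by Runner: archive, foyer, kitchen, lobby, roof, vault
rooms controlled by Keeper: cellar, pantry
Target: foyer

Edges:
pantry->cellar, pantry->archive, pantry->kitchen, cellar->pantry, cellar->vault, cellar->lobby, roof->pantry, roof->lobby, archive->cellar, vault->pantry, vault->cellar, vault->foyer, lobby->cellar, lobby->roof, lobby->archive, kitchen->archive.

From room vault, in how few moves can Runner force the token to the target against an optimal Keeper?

A0 = {foyer}
A1: add {vault} — vault (Runner) has vault→foyer.
A2 = A1; e.g. pantry (Keeper) can still go to cellar. Fixed point.
vault enters the attractor at level 1, so Runner can force the target in 1 move from there.

1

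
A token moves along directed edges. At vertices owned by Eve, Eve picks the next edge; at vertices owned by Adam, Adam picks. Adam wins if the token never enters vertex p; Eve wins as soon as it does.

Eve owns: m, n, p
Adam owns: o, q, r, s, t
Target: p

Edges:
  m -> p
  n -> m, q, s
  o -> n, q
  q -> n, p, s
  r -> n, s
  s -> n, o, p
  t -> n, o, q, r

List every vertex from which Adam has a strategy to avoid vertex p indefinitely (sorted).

o, q, r, s, t

A0 = {p}
A1: add {m} — m (Eve) has m→p.
A2: add {n} — n (Eve) has n→m.
A3 = A2; e.g. o (Adam) can still go to q. Fixed point.
Eve's attractor = {m, n, p}; Adam avoids the target exactly from the complement.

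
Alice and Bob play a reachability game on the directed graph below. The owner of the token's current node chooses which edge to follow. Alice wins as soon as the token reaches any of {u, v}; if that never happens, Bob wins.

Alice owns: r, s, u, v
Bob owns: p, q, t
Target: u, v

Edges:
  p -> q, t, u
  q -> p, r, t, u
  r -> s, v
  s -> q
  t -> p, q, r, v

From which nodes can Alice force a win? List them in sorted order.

A0 = {u, v}
A1: add {r} — r (Alice) has r→v.
A2 = A1; e.g. p (Bob) can still go to q. Fixed point.
Alice's winning region = {r, u, v}.

r, u, v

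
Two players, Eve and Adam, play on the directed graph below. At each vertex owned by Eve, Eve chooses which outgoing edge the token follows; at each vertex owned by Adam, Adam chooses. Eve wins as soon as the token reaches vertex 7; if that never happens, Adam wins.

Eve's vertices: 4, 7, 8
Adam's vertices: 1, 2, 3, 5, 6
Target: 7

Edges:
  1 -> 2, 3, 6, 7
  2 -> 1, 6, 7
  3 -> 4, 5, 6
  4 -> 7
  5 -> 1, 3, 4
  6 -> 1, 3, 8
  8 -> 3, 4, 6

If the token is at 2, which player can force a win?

Adam

A0 = {7}
A1: add {4} — 4 (Eve) has 4→7.
A2: add {8} — 8 (Eve) has 8→4.
A3 = A2; e.g. 1 (Adam) can still go to 2. Fixed point.
2 never enters the attractor, so Adam can avoid the target forever.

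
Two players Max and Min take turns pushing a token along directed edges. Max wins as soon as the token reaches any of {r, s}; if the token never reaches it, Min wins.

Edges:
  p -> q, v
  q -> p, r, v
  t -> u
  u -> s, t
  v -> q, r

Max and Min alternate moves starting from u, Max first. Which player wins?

Max

Track states (vertex, player-to-move).
A0 = {(r,Max), (r,Min), (s,Max), (s,Min)}
A1: add {(q,Max), (u,Max), (v,Max)}.
(u,Max) ∈ A1 ⇒ Max forces the target.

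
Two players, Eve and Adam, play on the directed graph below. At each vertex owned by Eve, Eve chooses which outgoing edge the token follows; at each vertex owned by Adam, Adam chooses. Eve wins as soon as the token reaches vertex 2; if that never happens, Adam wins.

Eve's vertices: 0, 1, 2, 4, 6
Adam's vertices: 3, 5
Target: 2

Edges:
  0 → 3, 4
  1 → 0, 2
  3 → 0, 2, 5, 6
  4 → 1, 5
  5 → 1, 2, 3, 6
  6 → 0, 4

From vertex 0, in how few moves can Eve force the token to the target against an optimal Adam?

A0 = {2}
A1: add {1} — 1 (Eve) has 1→2.
A2: add {4} — 4 (Eve) has 4→1.
A3: add {0, 6} — 0 (Eve) has 0→4; 6 (Eve) has 6→4.
A4 = A3; e.g. 3 (Adam) can still go to 5. Fixed point.
0 enters the attractor at level 3, so Eve can force the target in 3 moves from there.

3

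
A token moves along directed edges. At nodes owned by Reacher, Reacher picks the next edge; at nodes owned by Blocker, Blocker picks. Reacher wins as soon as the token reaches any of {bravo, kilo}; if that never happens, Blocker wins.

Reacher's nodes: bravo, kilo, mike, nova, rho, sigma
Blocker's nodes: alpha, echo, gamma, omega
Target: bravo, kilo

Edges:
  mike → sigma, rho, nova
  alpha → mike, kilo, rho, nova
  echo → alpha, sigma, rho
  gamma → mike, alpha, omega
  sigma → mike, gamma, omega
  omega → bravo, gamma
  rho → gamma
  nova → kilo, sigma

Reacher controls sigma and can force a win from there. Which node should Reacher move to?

A0 = {bravo, kilo}
A1: add {nova} — nova (Reacher) has nova→kilo.
A2: add {mike} — mike (Reacher) has mike→nova.
A3: add {sigma} — sigma (Reacher) has sigma→mike.
A4 = A3; e.g. alpha (Blocker) can still go to rho. Fixed point.
From sigma, successor mike is in the attractor (rank 2); the other successors gamma, omega are not.

mike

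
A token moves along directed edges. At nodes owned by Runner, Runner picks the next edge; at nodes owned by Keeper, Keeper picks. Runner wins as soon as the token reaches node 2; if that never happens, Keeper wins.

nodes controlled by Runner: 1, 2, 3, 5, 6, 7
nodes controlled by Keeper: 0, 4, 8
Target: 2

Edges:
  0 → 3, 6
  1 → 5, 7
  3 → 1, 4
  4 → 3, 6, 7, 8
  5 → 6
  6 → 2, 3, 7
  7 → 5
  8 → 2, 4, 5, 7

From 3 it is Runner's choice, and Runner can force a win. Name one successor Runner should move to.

1

A0 = {2}
A1: add {6} — 6 (Runner) has 6→2.
A2: add {5} — 5 (Runner) has 5→6.
A3: add {1, 7} — 1 (Runner) has 1→5; 7 (Runner) has 7→5.
A4: add {3} — 3 (Runner) has 3→1.
A5: add {0} — 0 (Keeper): all of {3, 6} already in.
A6 = A5; e.g. 4 (Keeper) can still go to 8. Fixed point.
From 3, successor 1 is in the attractor (rank 3); the other successor 4 is not.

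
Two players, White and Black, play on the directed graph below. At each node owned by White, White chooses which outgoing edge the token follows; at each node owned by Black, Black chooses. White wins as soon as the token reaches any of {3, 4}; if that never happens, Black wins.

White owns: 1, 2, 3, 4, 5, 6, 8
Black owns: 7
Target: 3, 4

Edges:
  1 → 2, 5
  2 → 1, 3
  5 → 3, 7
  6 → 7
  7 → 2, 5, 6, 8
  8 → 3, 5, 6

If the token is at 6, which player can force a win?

A0 = {3, 4}
A1: add {2, 5, 8} — 2 (White) has 2→3; 5 (White) has 5→3; 8 (White) has 8→3.
A2: add {1} — 1 (White) has 1→2.
A3 = A2; e.g. 6 (White) has no edge into A2. Fixed point.
6 never enters the attractor, so Black can avoid the target forever.

Black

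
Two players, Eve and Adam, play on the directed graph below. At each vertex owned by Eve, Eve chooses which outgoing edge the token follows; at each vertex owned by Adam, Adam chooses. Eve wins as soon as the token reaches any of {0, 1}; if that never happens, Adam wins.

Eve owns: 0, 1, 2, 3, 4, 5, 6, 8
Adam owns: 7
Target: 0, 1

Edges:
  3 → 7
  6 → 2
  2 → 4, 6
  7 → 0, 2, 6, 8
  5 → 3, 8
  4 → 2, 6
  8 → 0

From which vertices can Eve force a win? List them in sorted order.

A0 = {0, 1}
A1: add {8} — 8 (Eve) has 8→0.
A2: add {5} — 5 (Eve) has 5→8.
A3 = A2; e.g. 2 (Eve) has no edge into A2. Fixed point.
Eve's winning region = {0, 1, 5, 8}.

0, 1, 5, 8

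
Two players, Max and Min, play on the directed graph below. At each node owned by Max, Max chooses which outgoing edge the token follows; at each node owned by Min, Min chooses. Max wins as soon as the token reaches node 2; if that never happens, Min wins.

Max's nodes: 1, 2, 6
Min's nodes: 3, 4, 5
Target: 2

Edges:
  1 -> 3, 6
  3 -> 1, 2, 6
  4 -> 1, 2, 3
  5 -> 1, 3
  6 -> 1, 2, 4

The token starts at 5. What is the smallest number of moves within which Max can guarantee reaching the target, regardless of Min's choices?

A0 = {2}
A1: add {6} — 6 (Max) has 6→2.
A2: add {1} — 1 (Max) has 1→6.
A3: add {3} — 3 (Min): all of {1, 2, 6} already in.
A4: add {4, 5} — 4 (Min): all of {1, 2, 3} already in; 5 (Min): all of {1, 3} already in.
A4 = all vertices. Fixed point.
5 enters the attractor at level 4, so Max can force the target in 4 moves from there.

4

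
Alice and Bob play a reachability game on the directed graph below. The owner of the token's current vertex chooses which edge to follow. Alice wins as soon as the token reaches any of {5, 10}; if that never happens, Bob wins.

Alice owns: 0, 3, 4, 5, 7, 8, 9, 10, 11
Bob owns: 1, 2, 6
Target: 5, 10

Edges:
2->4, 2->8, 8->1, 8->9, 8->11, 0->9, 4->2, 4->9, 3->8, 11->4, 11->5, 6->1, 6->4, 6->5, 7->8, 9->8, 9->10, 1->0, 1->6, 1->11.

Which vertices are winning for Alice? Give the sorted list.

A0 = {5, 10}
A1: add {9, 11} — 9 (Alice) has 9→10; 11 (Alice) has 11→5.
A2: add {0, 4, 8} — 0 (Alice) has 0→9; 4 (Alice) has 4→9; 8 (Alice) has 8→9.
A3: add {2, 3, 7} — 2 (Bob): all of {4, 8} already in; 3 (Alice) has 3→8; 7 (Alice) has 7→8.
A4 = A3; e.g. 1 (Bob) can still go to 6. Fixed point.
Alice's winning region = {0, 2, 3, 4, 5, 7, 8, 9, 10, 11}.

0, 2, 3, 4, 5, 7, 8, 9, 10, 11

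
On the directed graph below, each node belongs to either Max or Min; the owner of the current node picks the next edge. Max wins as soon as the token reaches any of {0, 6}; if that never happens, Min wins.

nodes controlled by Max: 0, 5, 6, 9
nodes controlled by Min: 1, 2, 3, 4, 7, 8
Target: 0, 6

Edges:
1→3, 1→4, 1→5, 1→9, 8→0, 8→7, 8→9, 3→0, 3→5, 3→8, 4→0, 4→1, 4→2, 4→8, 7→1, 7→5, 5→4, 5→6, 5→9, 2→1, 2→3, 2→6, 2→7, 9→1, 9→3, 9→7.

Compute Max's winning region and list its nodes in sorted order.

A0 = {0, 6}
A1: add {5} — 5 (Max) has 5→6.
A2 = A1; e.g. 1 (Min) can still go to 3. Fixed point.
Max's winning region = {0, 5, 6}.

0, 5, 6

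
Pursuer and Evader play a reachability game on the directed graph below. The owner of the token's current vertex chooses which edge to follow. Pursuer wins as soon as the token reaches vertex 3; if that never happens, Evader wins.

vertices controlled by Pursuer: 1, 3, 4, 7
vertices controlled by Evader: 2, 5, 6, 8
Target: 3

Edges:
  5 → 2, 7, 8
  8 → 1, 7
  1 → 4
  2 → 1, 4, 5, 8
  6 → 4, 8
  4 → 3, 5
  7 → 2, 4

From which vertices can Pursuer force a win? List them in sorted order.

A0 = {3}
A1: add {4} — 4 (Pursuer) has 4→3.
A2: add {1, 7} — 1 (Pursuer) has 1→4; 7 (Pursuer) has 7→4.
A3: add {8} — 8 (Evader): all of {1, 7} already in.
A4: add {6} — 6 (Evader): all of {4, 8} already in.
A5 = A4; e.g. 2 (Evader) can still go to 5. Fixed point.
Pursuer's winning region = {1, 3, 4, 6, 7, 8}.

1, 3, 4, 6, 7, 8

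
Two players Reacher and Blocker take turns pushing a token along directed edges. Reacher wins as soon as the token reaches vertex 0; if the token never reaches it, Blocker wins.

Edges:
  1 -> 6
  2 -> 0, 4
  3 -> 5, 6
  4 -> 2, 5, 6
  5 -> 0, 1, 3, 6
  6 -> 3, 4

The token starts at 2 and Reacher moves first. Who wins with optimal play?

Reacher

Track states (vertex, player-to-move).
A0 = {(0,Reacher), (0,Blocker)}
A1: add {(2,Reacher), (5,Reacher)}.
(2,Reacher) ∈ A1 ⇒ Reacher forces the target.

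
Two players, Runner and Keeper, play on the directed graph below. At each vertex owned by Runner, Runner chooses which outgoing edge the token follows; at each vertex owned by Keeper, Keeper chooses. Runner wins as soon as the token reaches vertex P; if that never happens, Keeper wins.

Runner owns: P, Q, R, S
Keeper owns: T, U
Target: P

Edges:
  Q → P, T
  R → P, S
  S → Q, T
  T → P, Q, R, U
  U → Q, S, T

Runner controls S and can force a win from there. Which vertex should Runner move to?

Q

A0 = {P}
A1: add {Q, R} — Q (Runner) has Q→P; R (Runner) has R→P.
A2: add {S} — S (Runner) has S→Q.
A3 = A2; e.g. T (Keeper) can still go to U. Fixed point.
From S, successor Q is in the attractor (rank 1); the other successor T is not.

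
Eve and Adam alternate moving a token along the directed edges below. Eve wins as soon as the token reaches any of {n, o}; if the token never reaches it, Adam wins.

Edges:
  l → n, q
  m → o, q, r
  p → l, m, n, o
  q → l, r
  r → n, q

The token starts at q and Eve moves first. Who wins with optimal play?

Track states (vertex, player-to-move).
A0 = {(n,Eve), (n,Adam), (o,Eve), (o,Adam)}
A1: add {(l,Eve), (m,Eve), (p,Eve), (r,Eve)}.
A2: add {(p,Adam), (q,Adam)}.
A3 = A2; e.g. (l,Adam) stays out. (q,Eve) never enters ⇒ Adam avoids the target.

Adam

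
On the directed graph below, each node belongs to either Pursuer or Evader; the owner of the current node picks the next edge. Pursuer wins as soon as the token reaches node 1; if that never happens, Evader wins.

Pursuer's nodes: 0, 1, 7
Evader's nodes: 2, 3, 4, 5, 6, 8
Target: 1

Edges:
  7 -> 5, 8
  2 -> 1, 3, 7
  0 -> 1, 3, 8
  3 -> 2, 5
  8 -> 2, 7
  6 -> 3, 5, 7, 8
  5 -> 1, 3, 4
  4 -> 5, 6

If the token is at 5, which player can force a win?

Evader

A0 = {1}
A1: add {0} — 0 (Pursuer) has 0→1.
A2 = A1; e.g. 2 (Evader) can still go to 3. Fixed point.
5 never enters the attractor, so Evader can avoid the target forever.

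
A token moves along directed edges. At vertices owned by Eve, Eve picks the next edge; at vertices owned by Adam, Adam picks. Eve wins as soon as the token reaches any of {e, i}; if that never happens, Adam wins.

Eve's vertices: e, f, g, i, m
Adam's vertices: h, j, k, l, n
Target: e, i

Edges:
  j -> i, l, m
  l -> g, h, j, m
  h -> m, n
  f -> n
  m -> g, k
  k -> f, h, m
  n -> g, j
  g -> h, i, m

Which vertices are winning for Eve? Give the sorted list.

A0 = {e, i}
A1: add {g} — g (Eve) has g→i.
A2: add {m} — m (Eve) has m→g.
A3 = A2; e.g. f (Eve) has no edge into A2. Fixed point.
Eve's winning region = {e, g, i, m}.

e, g, i, m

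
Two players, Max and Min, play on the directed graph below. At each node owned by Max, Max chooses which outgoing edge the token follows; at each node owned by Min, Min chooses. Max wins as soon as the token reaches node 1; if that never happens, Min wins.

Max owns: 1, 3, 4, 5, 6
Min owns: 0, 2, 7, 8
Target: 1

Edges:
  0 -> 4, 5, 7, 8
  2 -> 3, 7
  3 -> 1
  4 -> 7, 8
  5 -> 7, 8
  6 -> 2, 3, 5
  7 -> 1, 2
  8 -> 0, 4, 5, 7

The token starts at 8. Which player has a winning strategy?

A0 = {1}
A1: add {3} — 3 (Max) has 3→1.
A2: add {6} — 6 (Max) has 6→3.
A3 = A2; e.g. 0 (Min) can still go to 4. Fixed point.
8 never enters the attractor, so Min can avoid the target forever.

Min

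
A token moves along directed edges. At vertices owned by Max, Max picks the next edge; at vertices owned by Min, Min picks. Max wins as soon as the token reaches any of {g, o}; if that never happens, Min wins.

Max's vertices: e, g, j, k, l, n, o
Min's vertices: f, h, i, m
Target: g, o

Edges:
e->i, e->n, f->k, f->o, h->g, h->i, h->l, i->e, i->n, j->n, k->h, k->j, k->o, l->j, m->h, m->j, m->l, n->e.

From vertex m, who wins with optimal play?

A0 = {g, o}
A1: add {k} — k (Max) has k→o.
A2: add {f} — f (Min): all of {k, o} already in.
A3 = A2; e.g. e (Max) has no edge into A2. Fixed point.
m never enters the attractor, so Min can avoid the target forever.

Min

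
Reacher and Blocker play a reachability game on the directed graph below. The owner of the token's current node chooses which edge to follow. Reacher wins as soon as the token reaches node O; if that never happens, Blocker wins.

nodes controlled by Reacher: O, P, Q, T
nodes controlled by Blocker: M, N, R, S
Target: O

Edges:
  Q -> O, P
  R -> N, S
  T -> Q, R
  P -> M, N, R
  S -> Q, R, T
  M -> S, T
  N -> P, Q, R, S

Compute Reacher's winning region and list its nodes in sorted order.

A0 = {O}
A1: add {Q} — Q (Reacher) has Q→O.
A2: add {T} — T (Reacher) has T→Q.
A3 = A2; e.g. M (Blocker) can still go to S. Fixed point.
Reacher's winning region = {O, Q, T}.

O, Q, T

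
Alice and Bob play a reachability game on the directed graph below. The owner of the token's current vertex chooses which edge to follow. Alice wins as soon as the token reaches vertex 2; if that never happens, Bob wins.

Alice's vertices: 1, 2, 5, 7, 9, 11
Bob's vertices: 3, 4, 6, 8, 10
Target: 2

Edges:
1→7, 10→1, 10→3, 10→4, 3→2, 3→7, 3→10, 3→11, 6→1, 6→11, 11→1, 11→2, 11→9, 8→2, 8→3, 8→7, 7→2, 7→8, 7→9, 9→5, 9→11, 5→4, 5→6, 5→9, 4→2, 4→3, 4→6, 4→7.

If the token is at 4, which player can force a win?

A0 = {2}
A1: add {7, 11} — 7 (Alice) has 7→2; 11 (Alice) has 11→2.
A2: add {1, 9} — 1 (Alice) has 1→7; 9 (Alice) has 9→11.
A3: add {5, 6} — 5 (Alice) has 5→9; 6 (Bob): all of {1, 11} already in.
A4 = A3; e.g. 3 (Bob) can still go to 10. Fixed point.
4 never enters the attractor, so Bob can avoid the target forever.

Bob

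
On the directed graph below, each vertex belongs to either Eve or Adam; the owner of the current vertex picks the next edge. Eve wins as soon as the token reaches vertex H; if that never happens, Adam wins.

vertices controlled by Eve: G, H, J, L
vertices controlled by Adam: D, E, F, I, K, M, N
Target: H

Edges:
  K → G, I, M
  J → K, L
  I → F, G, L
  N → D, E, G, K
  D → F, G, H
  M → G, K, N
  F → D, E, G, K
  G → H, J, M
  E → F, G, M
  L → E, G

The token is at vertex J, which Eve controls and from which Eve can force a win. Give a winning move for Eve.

L

A0 = {H}
A1: add {G} — G (Eve) has G→H.
A2: add {L} — L (Eve) has L→G.
A3: add {J} — J (Eve) has J→L.
A4 = A3; e.g. D (Adam) can still go to F. Fixed point.
From J, successor L is in the attractor (rank 2); the other successor K is not.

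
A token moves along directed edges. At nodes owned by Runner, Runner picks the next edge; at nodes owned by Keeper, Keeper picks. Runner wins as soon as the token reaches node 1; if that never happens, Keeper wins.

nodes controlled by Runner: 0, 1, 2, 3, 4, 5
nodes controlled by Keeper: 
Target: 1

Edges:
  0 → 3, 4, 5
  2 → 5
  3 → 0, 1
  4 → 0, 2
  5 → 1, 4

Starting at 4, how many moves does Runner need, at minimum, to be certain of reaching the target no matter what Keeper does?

3

A0 = {1}
A1: add {3, 5} — 3 (Runner) has 3→1; 5 (Runner) has 5→1.
A2: add {0, 2} — 0 (Runner) has 0→3; 2 (Runner) has 2→5.
A3: add {4} — 4 (Runner) has 4→0.
A3 = all vertices. Fixed point.
4 enters the attractor at level 3, so Runner can force the target in 3 moves from there.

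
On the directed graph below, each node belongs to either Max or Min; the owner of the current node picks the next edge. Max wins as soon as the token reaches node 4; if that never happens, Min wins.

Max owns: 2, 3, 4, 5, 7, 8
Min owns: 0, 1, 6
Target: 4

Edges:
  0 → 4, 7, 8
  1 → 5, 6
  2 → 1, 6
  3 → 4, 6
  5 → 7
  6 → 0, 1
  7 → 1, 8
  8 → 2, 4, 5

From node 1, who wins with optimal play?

Min

A0 = {4}
A1: add {3, 8} — 3 (Max) has 3→4; 8 (Max) has 8→4.
A2: add {7} — 7 (Max) has 7→8.
A3: add {0, 5} — 0 (Min): all of {4, 7, 8} already in; 5 (Max) has 5→7.
A4 = A3; e.g. 1 (Min) can still go to 6. Fixed point.
1 never enters the attractor, so Min can avoid the target forever.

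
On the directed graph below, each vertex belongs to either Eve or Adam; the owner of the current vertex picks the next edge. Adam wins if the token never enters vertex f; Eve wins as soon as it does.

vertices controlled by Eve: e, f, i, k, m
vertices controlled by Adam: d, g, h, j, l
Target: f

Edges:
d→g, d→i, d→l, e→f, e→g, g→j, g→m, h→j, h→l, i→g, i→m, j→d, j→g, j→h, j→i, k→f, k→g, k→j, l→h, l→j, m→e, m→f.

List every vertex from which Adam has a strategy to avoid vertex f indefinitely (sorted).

A0 = {f}
A1: add {e, k, m} — e (Eve) has e→f; k (Eve) has k→f; m (Eve) has m→f.
A2: add {i} — i (Eve) has i→m.
A3 = A2; e.g. d (Adam) can still go to g. Fixed point.
Eve's attractor = {e, f, i, k, m}; Adam avoids the target exactly from the complement.

d, g, h, j, l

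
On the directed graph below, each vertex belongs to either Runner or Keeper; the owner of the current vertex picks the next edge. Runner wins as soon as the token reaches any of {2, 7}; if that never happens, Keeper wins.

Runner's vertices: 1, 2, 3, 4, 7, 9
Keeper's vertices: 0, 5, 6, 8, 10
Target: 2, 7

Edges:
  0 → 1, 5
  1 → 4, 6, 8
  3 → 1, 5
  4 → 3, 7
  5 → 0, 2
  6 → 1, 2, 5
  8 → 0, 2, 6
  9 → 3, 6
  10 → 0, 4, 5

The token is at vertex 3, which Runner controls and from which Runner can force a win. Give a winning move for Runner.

A0 = {2, 7}
A1: add {4} — 4 (Runner) has 4→7.
A2: add {1} — 1 (Runner) has 1→4.
A3: add {3} — 3 (Runner) has 3→1.
A4: add {9} — 9 (Runner) has 9→3.
A5 = A4; e.g. 0 (Keeper) can still go to 5. Fixed point.
From 3, successor 1 is in the attractor (rank 2); the other successor 5 is not.

1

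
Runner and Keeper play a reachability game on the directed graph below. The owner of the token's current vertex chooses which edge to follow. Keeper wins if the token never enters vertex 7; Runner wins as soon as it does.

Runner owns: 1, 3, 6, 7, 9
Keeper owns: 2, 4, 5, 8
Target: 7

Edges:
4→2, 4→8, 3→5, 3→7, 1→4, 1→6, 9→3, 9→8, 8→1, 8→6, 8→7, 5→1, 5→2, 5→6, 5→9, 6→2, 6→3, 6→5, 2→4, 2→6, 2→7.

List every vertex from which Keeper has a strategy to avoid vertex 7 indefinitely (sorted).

2, 4, 5

A0 = {7}
A1: add {3} — 3 (Runner) has 3→7.
A2: add {6, 9} — 6 (Runner) has 6→3; 9 (Runner) has 9→3.
A3: add {1} — 1 (Runner) has 1→6.
A4: add {8} — 8 (Keeper): all of {1, 6, 7} already in.
A5 = A4; e.g. 2 (Keeper) can still go to 4. Fixed point.
Runner's attractor = {1, 3, 6, 7, 8, 9}; Keeper avoids the target exactly from the complement.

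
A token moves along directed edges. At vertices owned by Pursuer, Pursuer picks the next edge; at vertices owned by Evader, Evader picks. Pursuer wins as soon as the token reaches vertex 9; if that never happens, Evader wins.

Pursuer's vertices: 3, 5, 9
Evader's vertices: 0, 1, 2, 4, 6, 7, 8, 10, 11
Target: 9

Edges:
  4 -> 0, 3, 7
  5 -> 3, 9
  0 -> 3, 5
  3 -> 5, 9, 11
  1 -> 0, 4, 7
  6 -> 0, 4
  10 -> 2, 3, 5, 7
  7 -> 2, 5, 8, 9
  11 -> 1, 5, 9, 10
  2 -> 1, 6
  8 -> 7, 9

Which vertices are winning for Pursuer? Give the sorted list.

0, 3, 5, 9

A0 = {9}
A1: add {3, 5} — 3 (Pursuer) has 3→9; 5 (Pursuer) has 5→9.
A2: add {0} — 0 (Evader): all of {3, 5} already in.
A3 = A2; e.g. 1 (Evader) can still go to 4. Fixed point.
Pursuer's winning region = {0, 3, 5, 9}.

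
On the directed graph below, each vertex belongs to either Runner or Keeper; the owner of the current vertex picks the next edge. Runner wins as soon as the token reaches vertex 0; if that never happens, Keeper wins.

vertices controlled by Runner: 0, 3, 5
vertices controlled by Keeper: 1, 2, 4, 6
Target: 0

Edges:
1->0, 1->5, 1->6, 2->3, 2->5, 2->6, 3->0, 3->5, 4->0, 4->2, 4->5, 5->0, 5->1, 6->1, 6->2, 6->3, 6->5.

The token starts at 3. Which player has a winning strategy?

A0 = {0}
A1: add {3, 5} — 3 (Runner) has 3→0; 5 (Runner) has 5→0.
A2 = A1; e.g. 1 (Keeper) can still go to 6. Fixed point.
3 ∈ A1, so Runner can force the target.

Runner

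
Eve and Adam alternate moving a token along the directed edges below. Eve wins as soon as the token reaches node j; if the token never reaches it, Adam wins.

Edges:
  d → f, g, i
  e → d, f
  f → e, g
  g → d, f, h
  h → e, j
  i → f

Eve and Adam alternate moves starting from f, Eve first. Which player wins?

Track states (vertex, player-to-move).
A0 = {(j,Eve), (j,Adam)}
A1: add {(h,Eve)}.
A2 = A1; e.g. (d,Eve) stays out. (f,Eve) never enters ⇒ Adam avoids the target.

Adam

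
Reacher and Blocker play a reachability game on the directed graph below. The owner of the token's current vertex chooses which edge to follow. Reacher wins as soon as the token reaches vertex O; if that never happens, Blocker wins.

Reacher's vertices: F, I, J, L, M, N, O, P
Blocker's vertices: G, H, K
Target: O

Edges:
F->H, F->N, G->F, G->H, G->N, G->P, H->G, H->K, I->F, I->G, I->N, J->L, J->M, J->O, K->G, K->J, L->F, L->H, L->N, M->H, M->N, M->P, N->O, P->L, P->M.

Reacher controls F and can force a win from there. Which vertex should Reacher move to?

N

A0 = {O}
A1: add {J, N} — J (Reacher) has J→O; N (Reacher) has N→O.
A2: add {F, I, L, M} — F (Reacher) has F→N; I (Reacher) has I→N; L (Reacher) has L→N; M (Reacher) has M→N.
A3: add {P} — P (Reacher) has P→L.
A4 = A3; e.g. G (Blocker) can still go to H. Fixed point.
From F, successor N is in the attractor (rank 1); the other successor H is not.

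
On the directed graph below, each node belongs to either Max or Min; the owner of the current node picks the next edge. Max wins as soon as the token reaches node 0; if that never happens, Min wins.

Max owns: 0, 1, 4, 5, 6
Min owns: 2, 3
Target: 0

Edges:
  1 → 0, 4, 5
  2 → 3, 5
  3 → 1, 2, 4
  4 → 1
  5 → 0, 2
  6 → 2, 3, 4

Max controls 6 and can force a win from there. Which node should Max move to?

4

A0 = {0}
A1: add {1, 5} — 1 (Max) has 1→0; 5 (Max) has 5→0.
A2: add {4} — 4 (Max) has 4→1.
A3: add {6} — 6 (Max) has 6→4.
A4 = A3; e.g. 2 (Min) can still go to 3. Fixed point.
From 6, successor 4 is in the attractor (rank 2); the other successors 2, 3 are not.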